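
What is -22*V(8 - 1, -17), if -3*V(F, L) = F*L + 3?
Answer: -2552/3 ≈ -850.67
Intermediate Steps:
V(F, L) = -1 - F*L/3 (V(F, L) = -(F*L + 3)/3 = -(3 + F*L)/3 = -1 - F*L/3)
-22*V(8 - 1, -17) = -22*(-1 - ⅓*(8 - 1)*(-17)) = -22*(-1 - ⅓*7*(-17)) = -22*(-1 + 119/3) = -22*116/3 = -2552/3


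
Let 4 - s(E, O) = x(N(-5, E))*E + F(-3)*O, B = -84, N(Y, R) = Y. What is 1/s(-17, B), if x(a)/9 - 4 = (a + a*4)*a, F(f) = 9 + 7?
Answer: 1/21085 ≈ 4.7427e-5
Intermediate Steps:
F(f) = 16
x(a) = 36 + 45*a² (x(a) = 36 + 9*((a + a*4)*a) = 36 + 9*((a + 4*a)*a) = 36 + 9*((5*a)*a) = 36 + 9*(5*a²) = 36 + 45*a²)
s(E, O) = 4 - 1161*E - 16*O (s(E, O) = 4 - ((36 + 45*(-5)²)*E + 16*O) = 4 - ((36 + 45*25)*E + 16*O) = 4 - ((36 + 1125)*E + 16*O) = 4 - (1161*E + 16*O) = 4 - (16*O + 1161*E) = 4 + (-1161*E - 16*O) = 4 - 1161*E - 16*O)
1/s(-17, B) = 1/(4 - 1161*(-17) - 16*(-84)) = 1/(4 + 19737 + 1344) = 1/21085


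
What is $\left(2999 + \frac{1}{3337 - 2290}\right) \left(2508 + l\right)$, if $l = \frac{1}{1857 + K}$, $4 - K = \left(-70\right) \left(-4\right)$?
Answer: $\frac{12450385463146}{1655307} \approx 7.5215 \cdot 10^{6}$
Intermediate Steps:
$K = -276$ ($K = 4 - \left(-70\right) \left(-4\right) = 4 - 280 = -276$)
$l = \frac{1}{1581}$ ($l = \frac{1}{1857 - 276} = \frac{1}{1581} \approx 0.00063251$)
$\left(2999 + \frac{1}{3337 - 2290}\right) \left(2508 + l\right) = \left(2999 + \frac{1}{3337 - 2290}\right) \left(2508 + \frac{1}{1581}\right) = \left(2999 + \frac{1}{1047}\right) \frac{3965149}{1581} = \frac{3139954}{1047} \cdot \frac{3965149}{1581} = \frac{12450385463146}{1655307}$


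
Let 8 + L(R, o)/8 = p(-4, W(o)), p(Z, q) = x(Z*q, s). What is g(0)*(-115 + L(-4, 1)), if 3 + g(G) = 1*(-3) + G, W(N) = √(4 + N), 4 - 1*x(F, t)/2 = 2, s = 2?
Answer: 882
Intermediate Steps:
x(F, t) = 4 (x(F, t) = 8 - 2*2 = 8 - 4 = 4)
p(Z, q) = 4
L(R, o) = -32 (L(R, o) = -64 + 8*4 = -64 + 32 = -32)
g(G) = -6 + G (g(G) = -3 + (1*(-3) + G) = -3 + (-3 + G) = -6 + G)
g(0)*(-115 + L(-4, 1)) = (-6 + 0)*(-115 - 32) = -6*(-147) = 882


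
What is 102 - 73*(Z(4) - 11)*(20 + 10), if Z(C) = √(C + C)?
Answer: 24192 - 4380*√2 ≈ 17998.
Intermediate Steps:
Z(C) = √2*√C (Z(C) = √(2*C) = √2*√C)
102 - 73*(Z(4) - 11)*(20 + 10) = 102 - 73*(√2*√4 - 11)*(20 + 10) = 102 - 73*(√2*2 - 11)*30 = 102 - 73*(2*√2 - 11)*30 = 102 - 73*(-11 + 2*√2)*30 = 102 - 73*(-330 + 60*√2) = 102 + (24090 - 4380*√2) = 24192 - 4380*√2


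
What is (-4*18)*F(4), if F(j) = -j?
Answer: 288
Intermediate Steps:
(-4*18)*F(4) = (-4*18)*(-1*4) = -72*(-4) = 288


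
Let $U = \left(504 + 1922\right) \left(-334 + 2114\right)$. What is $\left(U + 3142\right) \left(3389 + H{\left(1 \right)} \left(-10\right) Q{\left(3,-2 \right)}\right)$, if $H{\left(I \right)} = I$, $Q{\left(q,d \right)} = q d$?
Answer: $14904584478$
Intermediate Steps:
$Q{\left(q,d \right)} = d q$
$U = 4318280$ ($U = 2426 \cdot 1780 = 4318280$)
$\left(U + 3142\right) \left(3389 + H{\left(1 \right)} \left(-10\right) Q{\left(3,-2 \right)}\right) = \left(4318280 + 3142\right) \left(3389 + 1 \left(-10\right) \left(\left(-2\right) 3\right)\right) = 4321422 \left(3389 - -60\right) = 4321422 \left(3389 + 60\right) = 4321422 \cdot 3449 = 14904584478$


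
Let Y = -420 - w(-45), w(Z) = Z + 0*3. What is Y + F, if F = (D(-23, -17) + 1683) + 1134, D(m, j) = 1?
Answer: 2443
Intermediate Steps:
w(Z) = Z (w(Z) = Z + 0 = Z)
F = 2818 (F = (1 + 1683) + 1134 = 1684 + 1134 = 2818)
Y = -375 (Y = -420 - 1*(-45) = -420 + 45 = -375)
Y + F = -375 + 2818 = 2443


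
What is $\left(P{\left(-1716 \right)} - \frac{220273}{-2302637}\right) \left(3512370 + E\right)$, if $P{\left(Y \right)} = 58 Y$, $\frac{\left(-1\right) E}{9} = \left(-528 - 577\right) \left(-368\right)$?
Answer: $\frac{33778344241935570}{2302637} \approx 1.4669 \cdot 10^{10}$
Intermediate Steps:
$E = -3659760$ ($E = - 9 \left(-528 - 577\right) \left(-368\right) = - 9 \left(\left(-1105\right) \left(-368\right)\right) = \left(-9\right) 406640 = -3659760$)
$\left(P{\left(-1716 \right)} - \frac{220273}{-2302637}\right) \left(3512370 + E\right) = \left(58 \left(-1716\right) - \frac{220273}{-2302637}\right) \left(3512370 - 3659760\right) = \left(-99528 - - \frac{220273}{2302637}\right) \left(-147390\right) = \left(-99528 + \frac{220273}{2302637}\right) \left(-147390\right) = \left(- \frac{229176635063}{2302637}\right) \left(-147390\right) = \frac{33778344241935570}{2302637}$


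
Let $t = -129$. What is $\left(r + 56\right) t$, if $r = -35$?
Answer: $-2709$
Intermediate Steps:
$\left(r + 56\right) t = \left(-35 + 56\right) \left(-129\right) = 21 \left(-129\right) = -2709$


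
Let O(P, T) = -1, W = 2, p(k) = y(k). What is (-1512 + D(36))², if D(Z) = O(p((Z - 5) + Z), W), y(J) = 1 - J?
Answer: 2289169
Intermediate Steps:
p(k) = 1 - k
D(Z) = -1
(-1512 + D(36))² = (-1512 - 1)² = (-1513)² = 2289169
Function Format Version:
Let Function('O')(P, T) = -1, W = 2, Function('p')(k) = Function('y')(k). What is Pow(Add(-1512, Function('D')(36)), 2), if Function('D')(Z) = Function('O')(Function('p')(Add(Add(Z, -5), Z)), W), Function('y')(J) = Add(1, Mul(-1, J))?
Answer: 2289169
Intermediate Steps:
Function('p')(k) = Add(1, Mul(-1, k))
Function('D')(Z) = -1
Pow(Add(-1512, Function('D')(36)), 2) = Pow(Add(-1512, -1), 2) = Pow(-1513, 2) = 2289169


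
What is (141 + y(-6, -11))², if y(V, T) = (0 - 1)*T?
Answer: 23104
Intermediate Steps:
y(V, T) = -T
(141 + y(-6, -11))² = (141 - 1*(-11))² = (141 + 11)² = 152² = 23104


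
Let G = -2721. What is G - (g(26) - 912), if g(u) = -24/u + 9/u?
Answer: -47019/26 ≈ -1808.4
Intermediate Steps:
g(u) = -15/u
G - (g(26) - 912) = -2721 - (-15/26 - 912) = -2721 - 1*(-23727/26) = -2721 + 23727/26 = -47019/26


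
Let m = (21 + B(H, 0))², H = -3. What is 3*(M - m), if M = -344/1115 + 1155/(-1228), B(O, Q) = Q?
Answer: -1816608831/1369220 ≈ -1326.7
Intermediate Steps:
m = 441 (m = (21 + 0)² = 21² = 441)
M = -1710257/1369220 (M = -344*1/1115 + 1155*(-1/1228) = -344/1115 - 1155/1228 = -1710257/1369220 ≈ -1.2491)
3*(M - m) = 3*(-1710257/1369220 - 1*441) = 3*(-1710257/1369220 - 441) = 3*(-605536277/1369220) = -1816608831/1369220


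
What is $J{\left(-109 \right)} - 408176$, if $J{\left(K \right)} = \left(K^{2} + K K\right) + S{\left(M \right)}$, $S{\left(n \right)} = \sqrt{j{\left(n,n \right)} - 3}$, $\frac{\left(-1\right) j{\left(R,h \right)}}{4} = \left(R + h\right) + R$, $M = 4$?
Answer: $-384414 + i \sqrt{51} \approx -3.8441 \cdot 10^{5} + 7.1414 i$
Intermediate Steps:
$j{\left(R,h \right)} = - 8 R - 4 h$ ($j{\left(R,h \right)} = - 4 \left(\left(R + h\right) + R\right) = - 4 \left(h + 2 R\right) = - 8 R - 4 h$)
$S{\left(n \right)} = \sqrt{-3 - 12 n}$ ($S{\left(n \right)} = \sqrt{\left(- 8 n - 4 n\right) - 3} = \sqrt{- 12 n - 3} = \sqrt{-3 - 12 n}$)
$J{\left(K \right)} = 2 K^{2} + i \sqrt{51}$ ($J{\left(K \right)} = \left(K^{2} + K K\right) + \sqrt{-3 - 48} = \left(K^{2} + K^{2}\right) + \sqrt{-3 - 48} = 2 K^{2} + \sqrt{-51} = 2 K^{2} + i \sqrt{51}$)
$J{\left(-109 \right)} - 408176 = \left(2 \left(-109\right)^{2} + i \sqrt{51}\right) - 408176 = \left(2 \cdot 11881 + i \sqrt{51}\right) - 408176 = \left(23762 + i \sqrt{51}\right) - 408176 = -384414 + i \sqrt{51}$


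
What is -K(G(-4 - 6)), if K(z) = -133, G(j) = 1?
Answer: 133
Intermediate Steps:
-K(G(-4 - 6)) = -1*(-133) = 133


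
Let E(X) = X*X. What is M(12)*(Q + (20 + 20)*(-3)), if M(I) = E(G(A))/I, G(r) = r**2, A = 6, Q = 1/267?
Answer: -1153404/89 ≈ -12960.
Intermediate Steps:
Q = 1/267 ≈ 0.0037453
E(X) = X**2
M(I) = 1296/I (M(I) = (6**2)**2/I = 36**2/I = 1296/I)
M(12)*(Q + (20 + 20)*(-3)) = (1296/12)*(1/267 + (20 + 20)*(-3)) = (1296*(1/12))*(1/267 + 40*(-3)) = 108*(1/267 - 120) = 108*(-32039/267) = -1153404/89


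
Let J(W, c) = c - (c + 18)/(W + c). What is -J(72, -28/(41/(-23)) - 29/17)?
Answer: -189812384/13926757 ≈ -13.629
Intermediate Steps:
J(W, c) = c - (18 + c)/(W + c)
-J(72, -28/(41/(-23)) - 29/17) = -(-18 + (-28/(41/(-23)) - 29/17)**2 - (-28/(41/(-23)) - 29/17) + 72*(-28/(41/(-23)) - 29/17))/(72 + (-28/(41/(-23)) - 29/17)) = -(-18 + (-28/(41*(-1/23)) - 29*1/17)**2 - (-28/(41*(-1/23)) - 29*1/17) + 72*(-28/(41*(-1/23)) - 29*1/17))/(72 + (-28/(41*(-1/23)) - 29*1/17)) = -(-18 + (-28/(-41/23) - 29/17)**2 - (-28/(-41/23) - 29/17) + 72*(-28/(-41/23) - 29/17))/(72 + (-28/(-41/23) - 29/17)) = -(-18 + (-28*(-23/41) - 29/17)**2 - (-28*(-23/41) - 29/17) + 72*(-28*(-23/41) - 29/17))/(72 + (-28*(-23/41) - 29/17)) = -(-18 + (644/41 - 29/17)**2 - (644/41 - 29/17) + 72*(644/41 - 29/17))/(72 + (644/41 - 29/17)) = -(-18 + (9759/697)**2 - 1*9759/697 + 72*(9759/697))/(72 + 9759/697) = -(-18 + 95238081/485809 - 9759/697 + 702648/697)/59943/697 = -697*569437152/(59943*485809) = -1*189812384/13926757 = -189812384/13926757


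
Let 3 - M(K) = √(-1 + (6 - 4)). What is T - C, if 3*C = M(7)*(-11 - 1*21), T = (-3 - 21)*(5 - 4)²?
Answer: -8/3 ≈ -2.6667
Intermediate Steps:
M(K) = 2 (M(K) = 3 - √(-1 + (6 - 4)) = 3 - √(-1 + 2) = 3 - √1 = 3 - 1*1 = 3 - 1 = 2)
T = -24 (T = -24*1² = -24*1 = -24)
C = -64/3 (C = (2*(-11 - 1*21))/3 = (2*(-11 - 21))/3 = (2*(-32))/3 = (⅓)*(-64) = -64/3 ≈ -21.333)
T - C = -24 - 1*(-64/3) = -24 + 64/3 = -8/3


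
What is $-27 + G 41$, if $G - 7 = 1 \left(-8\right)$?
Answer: $-68$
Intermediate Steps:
$G = -1$ ($G = 7 + 1 \left(-8\right) = 7 - 8 = -1$)
$-27 + G 41 = -27 - 41 = -68$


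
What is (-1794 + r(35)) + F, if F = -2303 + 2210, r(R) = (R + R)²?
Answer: 3013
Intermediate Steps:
r(R) = 4*R² (r(R) = (2*R)² = 4*R²)
F = -93
(-1794 + r(35)) + F = (-1794 + 4*35²) - 93 = (-1794 + 4*1225) - 93 = (-1794 + 4900) - 93 = 3106 - 93 = 3013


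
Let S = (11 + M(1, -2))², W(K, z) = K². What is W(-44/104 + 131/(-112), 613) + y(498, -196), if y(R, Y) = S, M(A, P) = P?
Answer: 177092577/2119936 ≈ 83.537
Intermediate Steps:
S = 81 (S = (11 - 2)² = 9² = 81)
y(R, Y) = 81
W(-44/104 + 131/(-112), 613) + y(498, -196) = (-44/104 + 131/(-112))² + 81 = (-44*1/104 + 131*(-1/112))² + 81 = (-11/26 - 131/112)² + 81 = (-2319/1456)² + 81 = 5377761/2119936 + 81 = 177092577/2119936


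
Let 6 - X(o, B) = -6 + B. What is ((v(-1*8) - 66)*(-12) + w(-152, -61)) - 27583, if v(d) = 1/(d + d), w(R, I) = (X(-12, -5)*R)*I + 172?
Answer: 524023/4 ≈ 1.3101e+5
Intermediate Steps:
X(o, B) = 12 - B (X(o, B) = 6 - (-6 + B) = 6 + (6 - B) = 12 - B)
w(R, I) = 172 + 17*I*R (w(R, I) = ((12 - 1*(-5))*R)*I + 172 = ((12 + 5)*R)*I + 172 = (17*R)*I + 172 = 17*I*R + 172 = 172 + 17*I*R)
v(d) = 1/(2*d)
((v(-1*8) - 66)*(-12) + w(-152, -61)) - 27583 = ((1/(2*((-1*8))) - 66)*(-12) + (172 + 17*(-61)*(-152))) - 27583 = (((½)/(-8) - 66)*(-12) + (172 + 157624)) - 27583 = (((½)*(-⅛) - 66)*(-12) + 157796) - 27583 = ((-1/16 - 66)*(-12) + 157796) - 27583 = (-1057/16*(-12) + 157796) - 27583 = (3171/4 + 157796) - 27583 = 634355/4 - 27583 = 524023/4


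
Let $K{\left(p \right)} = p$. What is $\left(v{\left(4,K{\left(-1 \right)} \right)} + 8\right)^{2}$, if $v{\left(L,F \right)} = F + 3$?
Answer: $100$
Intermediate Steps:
$v{\left(L,F \right)} = 3 + F$
$\left(v{\left(4,K{\left(-1 \right)} \right)} + 8\right)^{2} = \left(\left(3 - 1\right) + 8\right)^{2} = \left(2 + 8\right)^{2} = 10^{2} = 100$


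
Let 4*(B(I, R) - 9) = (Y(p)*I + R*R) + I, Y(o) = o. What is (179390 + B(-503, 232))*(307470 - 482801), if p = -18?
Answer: -136753095401/4 ≈ -3.4188e+10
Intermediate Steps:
B(I, R) = 9 - 17*I/4 + R**2/4 (B(I, R) = 9 + ((-18*I + R*R) + I)/4 = 9 + ((-18*I + R**2) + I)/4 = 9 + ((R**2 - 18*I) + I)/4 = 9 + (R**2 - 17*I)/4 = 9 + (-17*I/4 + R**2/4) = 9 - 17*I/4 + R**2/4)
(179390 + B(-503, 232))*(307470 - 482801) = (179390 + (9 - 17/4*(-503) + (1/4)*232**2))*(307470 - 482801) = (179390 + (9 + 8551/4 + (1/4)*53824))*(-175331) = (179390 + (9 + 8551/4 + 13456))*(-175331) = (179390 + 62411/4)*(-175331) = (779971/4)*(-175331) = -136753095401/4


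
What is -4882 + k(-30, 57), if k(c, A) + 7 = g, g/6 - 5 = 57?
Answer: -4517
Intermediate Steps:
g = 372 (g = 30 + 6*57 = 30 + 342 = 372)
k(c, A) = 365 (k(c, A) = -7 + 372 = 365)
-4882 + k(-30, 57) = -4882 + 365 = -4517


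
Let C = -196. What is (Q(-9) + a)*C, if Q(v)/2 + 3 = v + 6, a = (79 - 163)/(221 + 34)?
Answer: 205408/85 ≈ 2416.6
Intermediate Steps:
a = -28/85 (a = -84/255 = -84*1/255 = -28/85 ≈ -0.32941)
Q(v) = 6 + 2*v (Q(v) = -6 + 2*(v + 6) = -6 + 2*(6 + v) = -6 + (12 + 2*v) = 6 + 2*v)
(Q(-9) + a)*C = ((6 + 2*(-9)) - 28/85)*(-196) = ((6 - 18) - 28/85)*(-196) = (-12 - 28/85)*(-196) = -1048/85*(-196) = 205408/85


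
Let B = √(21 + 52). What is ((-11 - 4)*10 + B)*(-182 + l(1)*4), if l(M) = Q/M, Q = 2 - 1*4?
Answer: 28500 - 190*√73 ≈ 26877.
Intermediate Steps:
Q = -2 (Q = 2 - 4 = -2)
B = √73 ≈ 8.5440
l(M) = -2/M
((-11 - 4)*10 + B)*(-182 + l(1)*4) = ((-11 - 4)*10 + √73)*(-182 - 2/1*4) = (-15*10 + √73)*(-182 - 2*1*4) = (-150 + √73)*(-182 - 2*4) = (-150 + √73)*(-182 - 8) = (-150 + √73)*(-190) = 28500 - 190*√73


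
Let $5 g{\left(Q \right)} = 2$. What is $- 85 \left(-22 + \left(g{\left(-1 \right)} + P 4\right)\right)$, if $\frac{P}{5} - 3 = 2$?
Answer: $-6664$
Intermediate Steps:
$P = 25$ ($P = 15 + 5 \cdot 2 = 15 + 10 = 25$)
$g{\left(Q \right)} = \frac{2}{5}$ ($g{\left(Q \right)} = \frac{1}{5} \cdot 2 = \frac{2}{5}$)
$- 85 \left(-22 + \left(g{\left(-1 \right)} + P 4\right)\right) = - 85 \left(-22 + \left(\frac{2}{5} + 25 \cdot 4\right)\right) = - 85 \left(-22 + \left(\frac{2}{5} + 100\right)\right) = - 85 \left(-22 + \frac{502}{5}\right) = \left(-85\right) \frac{392}{5} = -6664$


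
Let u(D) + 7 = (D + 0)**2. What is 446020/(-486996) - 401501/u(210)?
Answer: -53798935214/5368278657 ≈ -10.022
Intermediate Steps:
u(D) = -7 + D**2 (u(D) = -7 + (D + 0)**2 = -7 + D**2)
446020/(-486996) - 401501/u(210) = 446020/(-486996) - 401501/(-7 + 210**2) = 446020*(-1/486996) - 401501/(-7 + 44100) = -111505/121749 - 401501/44093 = -53798935214/5368278657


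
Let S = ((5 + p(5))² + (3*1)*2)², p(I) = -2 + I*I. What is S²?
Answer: 389500810000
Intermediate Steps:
p(I) = -2 + I²
S = 624100 (S = ((5 + (-2 + 5²))² + (3*1)*2)² = ((5 + (-2 + 25))² + 3*2)² = ((5 + 23)² + 6)² = (28² + 6)² = (784 + 6)² = 790² = 624100)
S² = 624100² = 389500810000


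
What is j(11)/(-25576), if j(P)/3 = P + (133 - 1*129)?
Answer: -45/25576 ≈ -0.0017595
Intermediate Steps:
j(P) = 12 + 3*P (j(P) = 3*(P + (133 - 1*129)) = 3*(P + (133 - 129)) = 3*(P + 4) = 3*(4 + P) = 12 + 3*P)
j(11)/(-25576) = (12 + 3*11)/(-25576) = (12 + 33)*(-1/25576) = 45*(-1/25576) = -45/25576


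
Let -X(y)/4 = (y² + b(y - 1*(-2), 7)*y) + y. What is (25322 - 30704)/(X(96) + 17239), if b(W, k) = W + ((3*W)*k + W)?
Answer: 5382/885545 ≈ 0.0060776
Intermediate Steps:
b(W, k) = 2*W + 3*W*k (b(W, k) = W + (3*W*k + W) = W + (W + 3*W*k) = 2*W + 3*W*k)
X(y) = -4*y - 4*y² - 4*y*(46 + 23*y) (X(y) = -4*((y² + ((y - 1*(-2))*(2 + 3*7))*y) + y) = -4*((y² + ((y + 2)*(2 + 21))*y) + y) = -4*((y² + ((2 + y)*23)*y) + y) = -4*((y² + (46 + 23*y)*y) + y) = -4*((y² + y*(46 + 23*y)) + y) = -4*(y + y² + y*(46 + 23*y)) = -4*y - 4*y² - 4*y*(46 + 23*y))
(25322 - 30704)/(X(96) + 17239) = (25322 - 30704)/(-4*96*(47 + 24*96) + 17239) = -5382/(-4*96*(47 + 2304) + 17239) = -5382/(-4*96*2351 + 17239) = -5382/(-902784 + 17239) = -5382/(-885545) = -5382*(-1/885545) = 5382/885545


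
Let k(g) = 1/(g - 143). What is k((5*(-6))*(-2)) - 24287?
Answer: -2015822/83 ≈ -24287.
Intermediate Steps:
k(g) = 1/(-143 + g)
k((5*(-6))*(-2)) - 24287 = 1/(-143 + (5*(-6))*(-2)) - 24287 = 1/(-143 - 30*(-2)) - 24287 = 1/(-143 + 60) - 24287 = 1/(-83) - 24287 = -1/83 - 24287 = -2015822/83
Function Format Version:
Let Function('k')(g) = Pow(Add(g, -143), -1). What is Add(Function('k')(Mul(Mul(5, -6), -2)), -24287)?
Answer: Rational(-2015822, 83) ≈ -24287.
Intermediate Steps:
Function('k')(g) = Pow(Add(-143, g), -1)
Add(Function('k')(Mul(Mul(5, -6), -2)), -24287) = Add(Pow(Add(-143, Mul(Mul(5, -6), -2)), -1), -24287) = Add(Pow(Add(-143, Mul(-30, -2)), -1), -24287) = Add(Pow(Add(-143, 60), -1), -24287) = Add(Pow(-83, -1), -24287) = Add(Rational(-1, 83), -24287) = Rational(-2015822, 83)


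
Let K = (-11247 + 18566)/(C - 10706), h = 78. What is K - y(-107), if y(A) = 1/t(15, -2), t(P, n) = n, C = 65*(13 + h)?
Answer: -9847/9582 ≈ -1.0277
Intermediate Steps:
C = 5915 (C = 65*(13 + 78) = 65*91 = 5915)
K = -7319/4791 (K = (-11247 + 18566)/(5915 - 10706) = 7319/(-4791) = 7319*(-1/4791) = -7319/4791 ≈ -1.5277)
y(A) = -½ (y(A) = 1/(-2) = -½)
K - y(-107) = -7319/4791 - 1*(-½) = -7319/4791 + ½ = -9847/9582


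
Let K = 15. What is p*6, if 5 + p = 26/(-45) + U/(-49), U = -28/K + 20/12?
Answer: -4916/147 ≈ -33.442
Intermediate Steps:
U = -⅕ (U = -28/15 + 20/12 = -28*1/15 + 20*(1/12) = -28/15 + 5/3 = -⅕ ≈ -0.20000)
p = -2458/441 (p = -5 + (26/(-45) - ⅕/(-49)) = -5 + (26*(-1/45) - ⅕*(-1/49)) = -5 + (-26/45 + 1/245) = -5 - 253/441 = -2458/441 ≈ -5.5737)
p*6 = -2458/441*6 = -4916/147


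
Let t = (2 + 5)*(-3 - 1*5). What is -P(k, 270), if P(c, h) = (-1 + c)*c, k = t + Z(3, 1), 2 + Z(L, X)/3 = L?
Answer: -2862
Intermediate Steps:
Z(L, X) = -6 + 3*L
t = -56 (t = 7*(-3 - 5) = 7*(-8) = -56)
k = -53 (k = -56 + (-6 + 3*3) = -56 + (-6 + 9) = -56 + 3 = -53)
P(c, h) = c*(-1 + c)
-P(k, 270) = -(-53)*(-1 - 53) = -(-53)*(-54) = -1*2862 = -2862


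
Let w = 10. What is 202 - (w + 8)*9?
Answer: 40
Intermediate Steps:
202 - (w + 8)*9 = 202 - (10 + 8)*9 = 202 - 18*9 = 202 - 1*162 = 202 - 162 = 40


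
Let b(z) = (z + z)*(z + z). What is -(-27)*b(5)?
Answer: 2700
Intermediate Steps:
b(z) = 4*z² (b(z) = (2*z)*(2*z) = 4*z²)
-(-27)*b(5) = -(-27)*4*5² = -(-27)*4*25 = -(-27)*100 = -1*(-2700) = 2700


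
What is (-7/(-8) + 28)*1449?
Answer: 334719/8 ≈ 41840.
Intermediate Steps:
(-7/(-8) + 28)*1449 = (-7*(-⅛) + 28)*1449 = (7/8 + 28)*1449 = (231/8)*1449 = 334719/8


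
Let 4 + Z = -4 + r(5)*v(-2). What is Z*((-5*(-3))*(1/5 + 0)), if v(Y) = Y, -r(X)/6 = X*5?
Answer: 876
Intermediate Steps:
r(X) = -30*X (r(X) = -6*X*5 = -30*X)
Z = 292 (Z = -4 + (-4 - 30*5*(-2)) = -4 + (-4 - 150*(-2)) = -4 + (-4 + 300) = -4 + 296 = 292)
Z*((-5*(-3))*(1/5 + 0)) = 292*((-5*(-3))*(1/5 + 0)) = 292*(15*(1/5 + 0)) = 292*(15*(1/5)) = 292*3 = 876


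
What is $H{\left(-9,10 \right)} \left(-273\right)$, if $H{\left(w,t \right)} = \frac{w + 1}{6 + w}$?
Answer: $-728$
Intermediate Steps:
$H{\left(w,t \right)} = \frac{1 + w}{6 + w}$
$H{\left(-9,10 \right)} \left(-273\right) = \frac{1 - 9}{6 - 9} \left(-273\right) = \frac{1}{-3} \left(-8\right) \left(-273\right) = \left(- \frac{1}{3}\right) \left(-8\right) \left(-273\right) = \frac{8}{3} \left(-273\right) = -728$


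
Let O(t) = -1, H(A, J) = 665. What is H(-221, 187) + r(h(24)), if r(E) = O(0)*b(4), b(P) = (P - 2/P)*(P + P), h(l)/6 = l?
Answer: 637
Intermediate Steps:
h(l) = 6*l
b(P) = 2*P*(P - 2/P) (b(P) = (P - 2/P)*(2*P) = 2*P*(P - 2/P))
r(E) = -28 (r(E) = -(-4 + 2*4**2) = -(-4 + 2*16) = -(-4 + 32) = -1*28 = -28)
H(-221, 187) + r(h(24)) = 665 - 28 = 637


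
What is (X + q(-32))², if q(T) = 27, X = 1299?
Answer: 1758276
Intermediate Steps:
(X + q(-32))² = (1299 + 27)² = 1326² = 1758276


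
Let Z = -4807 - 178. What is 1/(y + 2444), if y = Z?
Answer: -1/2541 ≈ -0.00039355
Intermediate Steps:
Z = -4985
y = -4985
1/(y + 2444) = 1/(-4985 + 2444) = 1/(-2541) = -1/2541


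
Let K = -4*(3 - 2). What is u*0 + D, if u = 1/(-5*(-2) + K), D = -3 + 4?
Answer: 1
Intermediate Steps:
K = -4 (K = -4*1 = -4)
D = 1
u = ⅙ (u = 1/(-5*(-2) - 4) = 1/(10 - 4) = 1/6 = ⅙ ≈ 0.16667)
u*0 + D = (⅙)*0 + 1 = 0 + 1 = 1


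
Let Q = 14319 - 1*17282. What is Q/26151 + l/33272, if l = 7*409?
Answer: -23714623/870096072 ≈ -0.027255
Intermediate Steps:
Q = -2963 (Q = 14319 - 17282 = -2963)
l = 2863
Q/26151 + l/33272 = -2963/26151 + 2863/33272 = -23714623/870096072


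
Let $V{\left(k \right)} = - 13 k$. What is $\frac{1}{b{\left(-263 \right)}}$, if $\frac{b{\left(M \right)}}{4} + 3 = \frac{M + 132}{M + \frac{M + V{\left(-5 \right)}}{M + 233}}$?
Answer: $- \frac{641}{6382} \approx -0.10044$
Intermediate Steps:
$b{\left(M \right)} = -12 + \frac{4 \left(132 + M\right)}{M + \frac{65 + M}{233 + M}}$ ($b{\left(M \right)} = -12 + 4 \frac{M + 132}{M + \frac{M - -65}{M + 233}} = -12 + 4 \frac{132 + M}{M + \frac{M + 65}{233 + M}} = -12 + 4 \frac{132 + M}{M + \frac{65 + M}{233 + M}} = -12 + \frac{4 \left(132 + M\right)}{M + \frac{65 + M}{233 + M}}$)
$\frac{1}{b{\left(-263 \right)}} = \frac{1}{4 \frac{1}{65 + \left(-263\right)^{2} + 234 \left(-263\right)} \left(30561 - -88631 - 2 \left(-263\right)^{2}\right)} = \frac{1}{4 \frac{1}{65 + 69169 - 61542} \left(30561 + 88631 - 138338\right)} = \frac{1}{4 \cdot \frac{1}{7692} \left(30561 + 88631 - 138338\right)} = \frac{1}{4 \cdot \frac{1}{7692} \left(-19146\right)} = \frac{1}{- \frac{6382}{641}} = - \frac{641}{6382}$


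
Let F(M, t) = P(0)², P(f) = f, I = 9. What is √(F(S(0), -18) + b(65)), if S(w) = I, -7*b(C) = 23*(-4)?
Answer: 2*√161/7 ≈ 3.6253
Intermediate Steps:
b(C) = 92/7 (b(C) = -23*(-4)/7 = -⅐*(-92) = 92/7)
S(w) = 9
F(M, t) = 0 (F(M, t) = 0² = 0)
√(F(S(0), -18) + b(65)) = √(0 + 92/7) = √(92/7) = 2*√161/7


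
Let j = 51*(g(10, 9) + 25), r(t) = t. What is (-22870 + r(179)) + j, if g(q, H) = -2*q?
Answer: -22436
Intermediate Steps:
j = 255 (j = 51*(-2*10 + 25) = 51*(-20 + 25) = 51*5 = 255)
(-22870 + r(179)) + j = (-22870 + 179) + 255 = -22691 + 255 = -22436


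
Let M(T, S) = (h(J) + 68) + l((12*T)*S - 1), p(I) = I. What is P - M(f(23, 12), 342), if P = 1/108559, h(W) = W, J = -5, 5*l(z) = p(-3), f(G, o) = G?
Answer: -33870403/542795 ≈ -62.400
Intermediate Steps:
l(z) = -⅗ (l(z) = (⅕)*(-3) = -⅗)
M(T, S) = 312/5 (M(T, S) = (-5 + 68) - ⅗ = 63 - ⅗ = 312/5)
P = 1/108559 ≈ 9.2116e-6
P - M(f(23, 12), 342) = 1/108559 - 1*312/5 = 1/108559 - 312/5 = -33870403/542795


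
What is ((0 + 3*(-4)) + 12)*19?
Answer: 0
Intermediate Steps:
((0 + 3*(-4)) + 12)*19 = ((0 - 12) + 12)*19 = (-12 + 12)*19 = 0*19 = 0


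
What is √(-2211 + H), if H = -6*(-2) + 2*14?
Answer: I*√2171 ≈ 46.594*I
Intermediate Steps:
H = 40 (H = 12 + 28 = 40)
√(-2211 + H) = √(-2211 + 40) = √(-2171) = I*√2171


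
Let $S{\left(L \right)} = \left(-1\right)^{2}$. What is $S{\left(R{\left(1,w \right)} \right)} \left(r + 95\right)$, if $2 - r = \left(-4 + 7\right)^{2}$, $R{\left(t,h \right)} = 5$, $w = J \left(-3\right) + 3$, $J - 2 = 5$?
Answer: $88$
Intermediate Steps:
$J = 7$ ($J = 2 + 5 = 7$)
$w = -18$ ($w = 7 \left(-3\right) + 3 = -21 + 3 = -18$)
$S{\left(L \right)} = 1$
$r = -7$ ($r = 2 - \left(-4 + 7\right)^{2} = 2 - 3^{2} = 2 - 9 = -7$)
$S{\left(R{\left(1,w \right)} \right)} \left(r + 95\right) = 1 \left(-7 + 95\right) = 1 \cdot 88 = 88$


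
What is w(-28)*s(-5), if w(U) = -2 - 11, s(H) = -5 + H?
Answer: 130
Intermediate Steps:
w(U) = -13
w(-28)*s(-5) = -13*(-5 - 5) = -13*(-10) = 130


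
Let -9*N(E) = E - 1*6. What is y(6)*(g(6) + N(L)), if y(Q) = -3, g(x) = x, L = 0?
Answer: -20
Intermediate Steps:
N(E) = ⅔ - E/9 (N(E) = -(E - 1*6)/9 = -(E - 6)/9 = -(-6 + E)/9 = ⅔ - E/9)
y(6)*(g(6) + N(L)) = -3*(6 + (⅔ - ⅑*0)) = -3*(6 + (⅔ + 0)) = -3*(6 + ⅔) = -3*20/3 = -20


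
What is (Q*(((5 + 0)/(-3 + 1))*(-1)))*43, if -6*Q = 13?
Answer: -2795/12 ≈ -232.92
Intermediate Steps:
Q = -13/6 (Q = -⅙*13 = -13/6 ≈ -2.1667)
(Q*(((5 + 0)/(-3 + 1))*(-1)))*43 = -13*(5 + 0)/(-3 + 1)*(-1)/6*43 = -13*5/(-2)*(-1)/6*43 = -13*5*(-½)*(-1)/6*43 = -(-65)*(-1)/12*43 = -13/6*5/2*43 = -65/12*43 = -2795/12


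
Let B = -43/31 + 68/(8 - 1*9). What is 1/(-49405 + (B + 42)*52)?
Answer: -31/1575703 ≈ -1.9674e-5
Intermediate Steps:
B = -2151/31 (B = -43*1/31 + 68/(8 - 9) = -43/31 + 68/(-1) = -43/31 + 68*(-1) = -43/31 - 68 = -2151/31 ≈ -69.387)
1/(-49405 + (B + 42)*52) = 1/(-49405 + (-2151/31 + 42)*52) = 1/(-49405 - 849/31*52) = 1/(-49405 - 44148/31) = 1/(-1575703/31) = -31/1575703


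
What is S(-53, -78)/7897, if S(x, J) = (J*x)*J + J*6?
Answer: -322920/7897 ≈ -40.891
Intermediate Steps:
S(x, J) = 6*J + x*J² (S(x, J) = x*J² + 6*J = 6*J + x*J²)
S(-53, -78)/7897 = -78*(6 - 78*(-53))/7897 = -78*(6 + 4134)*(1/7897) = -78*4140*(1/7897) = -322920*1/7897 = -322920/7897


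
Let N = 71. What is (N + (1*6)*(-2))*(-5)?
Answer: -295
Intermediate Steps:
(N + (1*6)*(-2))*(-5) = (71 + (1*6)*(-2))*(-5) = (71 + 6*(-2))*(-5) = (71 - 12)*(-5) = 59*(-5) = -295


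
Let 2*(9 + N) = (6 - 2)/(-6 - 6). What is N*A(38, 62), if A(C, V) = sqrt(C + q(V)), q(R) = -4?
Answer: -55*sqrt(34)/6 ≈ -53.450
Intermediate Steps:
A(C, V) = sqrt(-4 + C) (A(C, V) = sqrt(C - 4) = sqrt(-4 + C))
N = -55/6 (N = -9 + ((6 - 2)/(-6 - 6))/2 = -9 + (4/(-12))/2 = -9 + (4*(-1/12))/2 = -9 + (1/2)*(-1/3) = -9 - 1/6 = -55/6 ≈ -9.1667)
N*A(38, 62) = -55*sqrt(-4 + 38)/6 = -55*sqrt(34)/6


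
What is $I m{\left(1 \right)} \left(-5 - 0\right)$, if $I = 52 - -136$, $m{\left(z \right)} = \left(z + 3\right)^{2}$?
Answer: $-15040$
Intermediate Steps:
$m{\left(z \right)} = \left(3 + z\right)^{2}$
$I = 188$ ($I = 52 + 136 = 188$)
$I m{\left(1 \right)} \left(-5 - 0\right) = 188 \left(3 + 1\right)^{2} \left(-5 - 0\right) = 188 \cdot 4^{2} \left(-5 + 0\right) = 188 \cdot 16 \left(-5\right) = 188 \left(-80\right) = -15040$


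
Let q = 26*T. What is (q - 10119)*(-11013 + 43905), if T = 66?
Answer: -276391476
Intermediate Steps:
q = 1716 (q = 26*66 = 1716)
(q - 10119)*(-11013 + 43905) = (1716 - 10119)*(-11013 + 43905) = -8403*32892 = -276391476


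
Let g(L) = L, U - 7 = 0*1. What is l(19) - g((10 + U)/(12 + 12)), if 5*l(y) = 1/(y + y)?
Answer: -1603/2280 ≈ -0.70307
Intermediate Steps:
l(y) = 1/(10*y) (l(y) = 1/(5*(y + y)) = 1/(5*((2*y))) = (1/(2*y))/5 = 1/(10*y))
U = 7 (U = 7 + 0*1 = 7 + 0 = 7)
l(19) - g((10 + U)/(12 + 12)) = (1/10)/19 - (10 + 7)/(12 + 12) = (1/10)*(1/19) - 17/24 = 1/190 - 17/24 = -1603/2280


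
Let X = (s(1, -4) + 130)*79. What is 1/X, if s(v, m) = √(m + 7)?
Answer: 130/1334863 - √3/1334863 ≈ 9.6091e-5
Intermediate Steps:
s(v, m) = √(7 + m)
X = 10270 + 79*√3 (X = (√(7 - 4) + 130)*79 = (√3 + 130)*79 = (130 + √3)*79 = 10270 + 79*√3 ≈ 10407.)
1/X = 1/(10270 + 79*√3)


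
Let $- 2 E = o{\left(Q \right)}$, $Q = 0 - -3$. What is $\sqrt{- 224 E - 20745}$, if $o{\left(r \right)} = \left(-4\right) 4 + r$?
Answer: $149 i \approx 149.0 i$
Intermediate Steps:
$Q = 3$ ($Q = 0 + 3 = 3$)
$o{\left(r \right)} = -16 + r$
$E = \frac{13}{2}$ ($E = - \frac{-16 + 3}{2} = \left(- \frac{1}{2}\right) \left(-13\right) = \frac{13}{2} \approx 6.5$)
$\sqrt{- 224 E - 20745} = \sqrt{\left(-224\right) \frac{13}{2} - 20745} = \sqrt{-1456 - 20745} = \sqrt{-22201} = 149 i$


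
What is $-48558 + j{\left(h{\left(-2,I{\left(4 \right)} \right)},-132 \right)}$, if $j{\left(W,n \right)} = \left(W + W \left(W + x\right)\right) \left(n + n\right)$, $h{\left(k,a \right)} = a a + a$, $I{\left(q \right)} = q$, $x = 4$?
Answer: $-180558$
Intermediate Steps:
$h{\left(k,a \right)} = a + a^{2}$ ($h{\left(k,a \right)} = a^{2} + a = a + a^{2}$)
$j{\left(W,n \right)} = 2 n \left(W + W \left(4 + W\right)\right)$ ($j{\left(W,n \right)} = \left(W + W \left(W + 4\right)\right) \left(n + n\right) = \left(W + W \left(4 + W\right)\right) 2 n = 2 n \left(W + W \left(4 + W\right)\right)$)
$-48558 + j{\left(h{\left(-2,I{\left(4 \right)} \right)},-132 \right)} = -48558 + 2 \cdot 4 \left(1 + 4\right) \left(-132\right) \left(5 + 4 \left(1 + 4\right)\right) = -48558 + 2 \cdot 4 \cdot 5 \left(-132\right) \left(5 + 4 \cdot 5\right) = -48558 + 2 \cdot 20 \left(-132\right) \left(5 + 20\right) = -48558 + 2 \cdot 20 \left(-132\right) 25 = -48558 - 132000 = -180558$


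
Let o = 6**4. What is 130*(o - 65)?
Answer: 160030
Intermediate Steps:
o = 1296
130*(o - 65) = 130*(1296 - 65) = 130*1231 = 160030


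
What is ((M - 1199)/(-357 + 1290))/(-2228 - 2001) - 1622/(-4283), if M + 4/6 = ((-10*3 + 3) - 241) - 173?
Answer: 19220647888/50697746793 ≈ 0.37912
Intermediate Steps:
M = -1325/3 (M = -⅔ + (((-10*3 + 3) - 241) - 173) = -⅔ + (((-30 + 3) - 241) - 173) = -⅔ + ((-27 - 241) - 173) = -⅔ + (-268 - 173) = -⅔ - 441 = -1325/3 ≈ -441.67)
((M - 1199)/(-357 + 1290))/(-2228 - 2001) - 1622/(-4283) = ((-1325/3 - 1199)/(-357 + 1290))/(-2228 - 2001) - 1622/(-4283) = -4922/3/933/(-4229) - 1622*(-1/4283) = -4922/3*1/933*(-1/4229) + 1622/4283 = -4922/2799*(-1/4229) + 1622/4283 = 4922/11836971 + 1622/4283 = 19220647888/50697746793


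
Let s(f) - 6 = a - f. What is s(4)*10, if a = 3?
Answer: 50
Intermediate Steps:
s(f) = 9 - f (s(f) = 6 + (3 - f) = 9 - f)
s(4)*10 = (9 - 1*4)*10 = (9 - 4)*10 = 5*10 = 50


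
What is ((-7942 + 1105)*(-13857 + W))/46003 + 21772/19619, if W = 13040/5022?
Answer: 1556287172263799/755420001309 ≈ 2060.2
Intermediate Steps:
W = 6520/2511 (W = 13040*(1/5022) = 6520/2511 ≈ 2.5966)
((-7942 + 1105)*(-13857 + W))/46003 + 21772/19619 = ((-7942 + 1105)*(-13857 + 6520/2511))/46003 + 21772/19619 = -6837*(-34788407/2511)*(1/46003) + 21772*(1/19619) = (79282779553/837)*(1/46003) + 21772/19619 = 79282779553/38504511 + 21772/19619 = 1556287172263799/755420001309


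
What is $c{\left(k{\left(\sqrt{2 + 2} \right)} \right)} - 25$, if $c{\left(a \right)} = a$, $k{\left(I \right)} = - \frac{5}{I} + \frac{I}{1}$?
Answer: $- \frac{51}{2} \approx -25.5$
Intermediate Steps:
$k{\left(I \right)} = I - \frac{5}{I}$ ($k{\left(I \right)} = - \frac{5}{I} + I 1 = - \frac{5}{I} + I = I - \frac{5}{I}$)
$c{\left(k{\left(\sqrt{2 + 2} \right)} \right)} - 25 = \left(\sqrt{2 + 2} - \frac{5}{\sqrt{2 + 2}}\right) - 25 = \left(\sqrt{4} - \frac{5}{\sqrt{4}}\right) - 25 = \left(2 - \frac{5}{2}\right) - 25 = - \frac{1}{2} - 25 = - \frac{51}{2}$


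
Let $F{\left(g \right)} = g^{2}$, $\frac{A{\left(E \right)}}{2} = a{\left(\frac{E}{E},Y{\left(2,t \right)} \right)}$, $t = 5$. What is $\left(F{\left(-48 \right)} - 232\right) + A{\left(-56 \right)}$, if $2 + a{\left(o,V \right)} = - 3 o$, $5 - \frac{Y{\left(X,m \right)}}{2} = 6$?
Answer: $2062$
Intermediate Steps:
$Y{\left(X,m \right)} = -2$ ($Y{\left(X,m \right)} = 10 - 12 = -2$)
$a{\left(o,V \right)} = -2 - 3 o$
$A{\left(E \right)} = -10$ ($A{\left(E \right)} = 2 \left(-2 - 3 \frac{E}{E}\right) = 2 \left(-2 - 3\right) = 2 \left(-5\right) = -10$)
$\left(F{\left(-48 \right)} - 232\right) + A{\left(-56 \right)} = \left(\left(-48\right)^{2} - 232\right) - 10 = \left(2304 - 232\right) - 10 = 2072 - 10 = 2062$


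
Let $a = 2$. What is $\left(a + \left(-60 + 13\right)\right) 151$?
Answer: $-6795$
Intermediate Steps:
$\left(a + \left(-60 + 13\right)\right) 151 = \left(2 + \left(-60 + 13\right)\right) 151 = \left(2 - 47\right) 151 = \left(-45\right) 151 = -6795$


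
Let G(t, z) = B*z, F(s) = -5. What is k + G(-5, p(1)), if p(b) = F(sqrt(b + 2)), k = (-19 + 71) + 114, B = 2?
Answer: 156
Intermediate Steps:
k = 166 (k = 52 + 114 = 166)
p(b) = -5
G(t, z) = 2*z
k + G(-5, p(1)) = 166 + 2*(-5) = 166 - 10 = 156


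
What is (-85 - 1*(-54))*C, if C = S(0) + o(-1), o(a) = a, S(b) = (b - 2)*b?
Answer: 31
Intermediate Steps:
S(b) = b*(-2 + b) (S(b) = (-2 + b)*b = b*(-2 + b))
C = -1 (C = 0*(-2 + 0) - 1 = 0*(-2) - 1 = 0 - 1 = -1)
(-85 - 1*(-54))*C = (-85 - 1*(-54))*(-1) = (-85 + 54)*(-1) = -31*(-1) = 31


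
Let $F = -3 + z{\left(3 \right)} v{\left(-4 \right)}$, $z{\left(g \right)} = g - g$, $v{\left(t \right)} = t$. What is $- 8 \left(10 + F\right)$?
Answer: $-56$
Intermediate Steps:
$z{\left(g \right)} = 0$
$F = -3$ ($F = -3 + 0 \left(-4\right) = -3 + 0 = -3$)
$- 8 \left(10 + F\right) = - 8 \left(10 - 3\right) = \left(-8\right) 7 = -56$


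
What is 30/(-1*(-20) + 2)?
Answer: 15/11 ≈ 1.3636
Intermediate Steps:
30/(-1*(-20) + 2) = 30/(20 + 2) = 30/22 = 30*(1/22) = 15/11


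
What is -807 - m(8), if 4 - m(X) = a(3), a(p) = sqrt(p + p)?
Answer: -811 + sqrt(6) ≈ -808.55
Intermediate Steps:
a(p) = sqrt(2)*sqrt(p) (a(p) = sqrt(2*p) = sqrt(2)*sqrt(p))
m(X) = 4 - sqrt(6) (m(X) = 4 - sqrt(2)*sqrt(3) = 4 - sqrt(6))
-807 - m(8) = -807 - (4 - sqrt(6)) = -807 + (-4 + sqrt(6)) = -811 + sqrt(6)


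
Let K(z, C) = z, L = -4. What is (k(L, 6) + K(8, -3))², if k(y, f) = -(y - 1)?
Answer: 169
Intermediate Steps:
k(y, f) = 1 - y (k(y, f) = -(-1 + y) = 1 - y)
(k(L, 6) + K(8, -3))² = ((1 - 1*(-4)) + 8)² = ((1 + 4) + 8)² = (5 + 8)² = 13² = 169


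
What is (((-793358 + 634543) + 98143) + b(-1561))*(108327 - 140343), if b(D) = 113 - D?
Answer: 1888879968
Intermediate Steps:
(((-793358 + 634543) + 98143) + b(-1561))*(108327 - 140343) = (((-793358 + 634543) + 98143) + (113 - 1*(-1561)))*(108327 - 140343) = ((-158815 + 98143) + (113 + 1561))*(-32016) = (-60672 + 1674)*(-32016) = -58998*(-32016) = 1888879968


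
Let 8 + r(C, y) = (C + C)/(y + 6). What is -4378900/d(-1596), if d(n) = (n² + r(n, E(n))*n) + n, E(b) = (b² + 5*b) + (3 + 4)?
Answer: -2779779361525/1624097316261 ≈ -1.7116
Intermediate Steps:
E(b) = 7 + b² + 5*b (E(b) = (b² + 5*b) + 7 = 7 + b² + 5*b)
r(C, y) = -8 + 2*C/(6 + y) (r(C, y) = -8 + (C + C)/(y + 6) = -8 + (2*C)/(6 + y) = -8 + 2*C/(6 + y))
d(n) = n + n² + 2*n*(-52 - 19*n - 4*n²)/(13 + n² + 5*n) (d(n) = (n² + (2*(-24 + n - 4*(7 + n² + 5*n))/(6 + (7 + n² + 5*n)))*n) + n = (n² + (2*(-24 + n + (-28 - 20*n - 4*n²))/(13 + n² + 5*n))*n) + n = (n² + (2*(-52 - 19*n - 4*n²)/(13 + n² + 5*n))*n) + n = (n² + 2*n*(-52 - 19*n - 4*n²)/(13 + n² + 5*n)) + n = n + n² + 2*n*(-52 - 19*n - 4*n²)/(13 + n² + 5*n))
-4378900/d(-1596) = -4378900*(-(13 + (-1596)² + 5*(-1596))/(1596*(-91 + (-1596)³ - 20*(-1596) - 2*(-1596)²))) = -4378900*(-(13 + 2547216 - 7980)/(1596*(-91 - 4065356736 + 31920 - 2*2547216))) = -4378900*(-2539249/(1596*(-91 - 4065356736 + 31920 - 5094432))) = -4378900/((-1596*1/2539249*(-4070419339))) = -4378900/6496389265044/2539249 = -4378900*2539249/6496389265044 = -2779779361525/1624097316261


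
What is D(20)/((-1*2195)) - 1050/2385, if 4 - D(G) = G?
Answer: -151106/349005 ≈ -0.43296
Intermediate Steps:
D(G) = 4 - G
D(20)/((-1*2195)) - 1050/2385 = (4 - 1*20)/((-1*2195)) - 1050/2385 = (4 - 20)/(-2195) - 1050*1/2385 = -16*(-1/2195) - 70/159 = 16/2195 - 70/159 = -151106/349005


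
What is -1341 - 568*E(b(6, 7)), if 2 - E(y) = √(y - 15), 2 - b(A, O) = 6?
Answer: -2477 + 568*I*√19 ≈ -2477.0 + 2475.9*I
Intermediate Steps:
b(A, O) = -4 (b(A, O) = 2 - 1*6 = 2 - 6 = -4)
E(y) = 2 - √(-15 + y) (E(y) = 2 - √(y - 15) = 2 - √(-15 + y))
-1341 - 568*E(b(6, 7)) = -1341 - 568*(2 - √(-15 - 4)) = -1341 - 568*(2 - √(-19)) = -1341 - 568*(2 - I*√19) = -1341 + (-1136 + 568*I*√19) = -2477 + 568*I*√19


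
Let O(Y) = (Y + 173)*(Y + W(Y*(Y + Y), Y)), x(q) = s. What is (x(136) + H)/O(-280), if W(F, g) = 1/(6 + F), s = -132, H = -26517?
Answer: -4178723094/4697907653 ≈ -0.88949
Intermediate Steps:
x(q) = -132
O(Y) = (173 + Y)*(Y + 1/(6 + 2*Y²)) (O(Y) = (Y + 173)*(Y + 1/(6 + Y*(Y + Y))) = (173 + Y)*(Y + 1/(6 + Y*(2*Y))) = (173 + Y)*(Y + 1/(6 + 2*Y²)))
(x(136) + H)/O(-280) = (-132 - 26517)/(((173 - 280 + 2*(-280)*(3 + (-280)²)*(173 - 280))/(2*(3 + (-280)²)))) = -26649*2*(3 + 78400)/(173 - 280 + 2*(-280)*(3 + 78400)*(-107)) = -26649*156806/(173 - 280 + 2*(-280)*78403*(-107)) = -26649*156806/(173 - 280 + 4697907760) = -26649/((½)*(1/78403)*4697907653) = -26649/4697907653/156806 = -26649*156806/4697907653 = -4178723094/4697907653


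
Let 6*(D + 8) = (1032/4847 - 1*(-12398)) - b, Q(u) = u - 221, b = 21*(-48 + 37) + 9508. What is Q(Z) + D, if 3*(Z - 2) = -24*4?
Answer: 7596281/29082 ≈ 261.20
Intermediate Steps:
b = 9277 (b = 21*(-11) + 9508 = -231 + 9508 = 9277)
Z = -30 (Z = 2 + (-24*4)/3 = 2 + (-8*12)/3 = 2 + (⅓)*(-96) = 2 - 32 = -30)
Q(u) = -221 + u
D = 14895863/29082 (D = -8 + ((1032/4847 - 1*(-12398)) - 1*9277)/6 = -8 + ((1032*(1/4847) + 12398) - 9277)/6 = -8 + ((1032/4847 + 12398) - 9277)/6 = -8 + (60094138/4847 - 9277)/6 = -8 + (⅙)*(15128519/4847) = -8 + 15128519/29082 = 14895863/29082 ≈ 512.20)
Q(Z) + D = (-221 - 30) + 14895863/29082 = -251 + 14895863/29082 = 7596281/29082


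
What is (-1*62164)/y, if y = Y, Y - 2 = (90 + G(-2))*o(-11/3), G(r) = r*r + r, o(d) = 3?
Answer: -31082/139 ≈ -223.61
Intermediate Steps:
G(r) = r + r² (G(r) = r² + r = r + r²)
Y = 278 (Y = 2 + (90 - 2*(1 - 2))*3 = 2 + (90 - 2*(-1))*3 = 2 + (90 + 2)*3 = 2 + 92*3 = 2 + 276 = 278)
y = 278
(-1*62164)/y = -1*62164/278 = -62164*1/278 = -31082/139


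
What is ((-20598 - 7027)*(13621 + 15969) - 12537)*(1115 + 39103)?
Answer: -32875652590566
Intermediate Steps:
((-20598 - 7027)*(13621 + 15969) - 12537)*(1115 + 39103) = (-27625*29590 - 12537)*40218 = (-817423750 - 12537)*40218 = -817436287*40218 = -32875652590566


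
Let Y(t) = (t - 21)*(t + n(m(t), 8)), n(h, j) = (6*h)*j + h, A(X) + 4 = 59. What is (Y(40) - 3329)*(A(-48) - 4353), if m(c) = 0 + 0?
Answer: 11041562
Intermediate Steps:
A(X) = 55 (A(X) = -4 + 59 = 55)
m(c) = 0
n(h, j) = h + 6*h*j (n(h, j) = 6*h*j + h = h + 6*h*j)
Y(t) = t*(-21 + t) (Y(t) = (t - 21)*(t + 0*(1 + 6*8)) = (-21 + t)*(t + 0*(1 + 48)) = (-21 + t)*(t + 0*49) = (-21 + t)*(t + 0) = (-21 + t)*t = t*(-21 + t))
(Y(40) - 3329)*(A(-48) - 4353) = (40*(-21 + 40) - 3329)*(55 - 4353) = (40*19 - 3329)*(-4298) = (760 - 3329)*(-4298) = -2569*(-4298) = 11041562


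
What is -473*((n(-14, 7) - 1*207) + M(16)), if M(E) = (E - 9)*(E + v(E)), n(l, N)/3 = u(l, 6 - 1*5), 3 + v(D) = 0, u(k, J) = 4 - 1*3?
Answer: 53449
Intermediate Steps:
u(k, J) = 1 (u(k, J) = 4 - 3 = 1)
v(D) = -3 (v(D) = -3 + 0 = -3)
n(l, N) = 3 (n(l, N) = 3*1 = 3)
M(E) = (-9 + E)*(-3 + E) (M(E) = (E - 9)*(E - 3) = (-9 + E)*(-3 + E))
-473*((n(-14, 7) - 1*207) + M(16)) = -473*((3 - 1*207) + (27 + 16² - 12*16)) = -473*((3 - 207) + (27 + 256 - 192)) = -473*(-204 + 91) = -473*(-113) = 53449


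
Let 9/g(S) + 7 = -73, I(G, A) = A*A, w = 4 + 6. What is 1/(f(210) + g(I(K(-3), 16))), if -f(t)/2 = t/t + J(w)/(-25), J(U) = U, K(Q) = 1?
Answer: -16/21 ≈ -0.76190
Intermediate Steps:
w = 10
I(G, A) = A²
g(S) = -9/80 (g(S) = 9/(-7 - 73) = 9/(-80) = 9*(-1/80) = -9/80)
f(t) = -6/5 (f(t) = -2*(t/t + 10/(-25)) = -2*(1 + 10*(-1/25)) = -2*(1 - ⅖) = -2*⅗ = -6/5)
1/(f(210) + g(I(K(-3), 16))) = 1/(-6/5 - 9/80) = 1/(-21/16) = -16/21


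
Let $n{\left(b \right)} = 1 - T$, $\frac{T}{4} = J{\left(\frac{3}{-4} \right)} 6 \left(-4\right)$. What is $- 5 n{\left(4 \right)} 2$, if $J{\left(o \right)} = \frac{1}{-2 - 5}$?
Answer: $\frac{890}{7} \approx 127.14$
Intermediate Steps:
$J{\left(o \right)} = - \frac{1}{7}$ ($J{\left(o \right)} = \frac{1}{-7} = - \frac{1}{7}$)
$T = \frac{96}{7}$ ($T = 4 \left(- \frac{6 \left(-4\right)}{7}\right) = 4 \left(\left(- \frac{1}{7}\right) \left(-24\right)\right) = 4 \cdot \frac{24}{7} = \frac{96}{7} \approx 13.714$)
$n{\left(b \right)} = - \frac{89}{7}$ ($n{\left(b \right)} = 1 - \frac{96}{7} = - \frac{89}{7}$)
$- 5 n{\left(4 \right)} 2 = - 5 \left(\left(- \frac{89}{7}\right) 2\right) = \left(-5\right) \left(- \frac{178}{7}\right) = \frac{890}{7}$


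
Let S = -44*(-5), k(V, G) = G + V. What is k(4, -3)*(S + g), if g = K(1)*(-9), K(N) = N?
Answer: 211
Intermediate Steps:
S = 220
g = -9 (g = 1*(-9) = -9)
k(4, -3)*(S + g) = (-3 + 4)*(220 - 9) = 1*211 = 211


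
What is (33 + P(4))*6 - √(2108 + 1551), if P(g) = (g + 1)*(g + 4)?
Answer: 438 - √3659 ≈ 377.51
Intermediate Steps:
P(g) = (1 + g)*(4 + g)
(33 + P(4))*6 - √(2108 + 1551) = (33 + (4 + 4² + 5*4))*6 - √(2108 + 1551) = (33 + (4 + 16 + 20))*6 - √3659 = (33 + 40)*6 - √3659 = 73*6 - √3659 = 438 - √3659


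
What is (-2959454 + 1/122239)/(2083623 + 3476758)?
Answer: -361760697505/679695413059 ≈ -0.53224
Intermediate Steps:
(-2959454 + 1/122239)/(2083623 + 3476758) = (-2959454 + 1/122239)/5560381 = -361760697505/122239*1/5560381 = -361760697505/679695413059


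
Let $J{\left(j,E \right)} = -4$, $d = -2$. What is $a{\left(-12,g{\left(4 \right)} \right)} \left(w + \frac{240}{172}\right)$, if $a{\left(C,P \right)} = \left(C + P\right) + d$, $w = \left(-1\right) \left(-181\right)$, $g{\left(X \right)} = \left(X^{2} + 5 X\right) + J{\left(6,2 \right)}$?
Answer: $\frac{141174}{43} \approx 3283.1$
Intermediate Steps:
$g{\left(X \right)} = -4 + X^{2} + 5 X$ ($g{\left(X \right)} = \left(X^{2} + 5 X\right) - 4 = -4 + X^{2} + 5 X$)
$w = 181$
$a{\left(C,P \right)} = -2 + C + P$ ($a{\left(C,P \right)} = \left(C + P\right) - 2 = -2 + C + P$)
$a{\left(-12,g{\left(4 \right)} \right)} \left(w + \frac{240}{172}\right) = \left(-2 - 12 + \left(-4 + 4^{2} + 5 \cdot 4\right)\right) \left(181 + \frac{240}{172}\right) = \left(-2 - 12 + \left(-4 + 16 + 20\right)\right) \left(181 + 240 \cdot \frac{1}{172}\right) = \left(-2 - 12 + 32\right) \left(181 + \frac{60}{43}\right) = 18 \cdot \frac{7843}{43} = \frac{141174}{43}$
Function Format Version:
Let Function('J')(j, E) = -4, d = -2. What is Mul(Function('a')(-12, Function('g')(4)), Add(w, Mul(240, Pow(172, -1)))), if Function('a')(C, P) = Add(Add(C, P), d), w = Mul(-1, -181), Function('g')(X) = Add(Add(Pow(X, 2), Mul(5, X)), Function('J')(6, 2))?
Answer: Rational(141174, 43) ≈ 3283.1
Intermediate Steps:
Function('g')(X) = Add(-4, Pow(X, 2), Mul(5, X)) (Function('g')(X) = Add(Add(Pow(X, 2), Mul(5, X)), -4) = Add(-4, Pow(X, 2), Mul(5, X)))
w = 181
Function('a')(C, P) = Add(-2, C, P) (Function('a')(C, P) = Add(Add(C, P), -2) = Add(-2, C, P))
Mul(Function('a')(-12, Function('g')(4)), Add(w, Mul(240, Pow(172, -1)))) = Mul(Add(-2, -12, Add(-4, Pow(4, 2), Mul(5, 4))), Add(181, Mul(240, Pow(172, -1)))) = Mul(Add(-2, -12, Add(-4, 16, 20)), Add(181, Mul(240, Rational(1, 172)))) = Mul(Add(-2, -12, 32), Add(181, Rational(60, 43))) = Mul(18, Rational(7843, 43)) = Rational(141174, 43)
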